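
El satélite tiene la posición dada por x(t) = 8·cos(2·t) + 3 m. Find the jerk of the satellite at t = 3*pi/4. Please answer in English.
To solve this, we need to take 3 derivatives of our position equation x(t) = 8·cos(2·t) + 3. Taking d/dt of x(t), we find v(t) = -16·sin(2·t). Differentiating velocity, we get acceleration: a(t) = -32·cos(2·t). The derivative of acceleration gives jerk: j(t) = 64·sin(2·t). From the given jerk equation j(t) = 64·sin(2·t), we substitute t = 3*pi/4 to get j = -64.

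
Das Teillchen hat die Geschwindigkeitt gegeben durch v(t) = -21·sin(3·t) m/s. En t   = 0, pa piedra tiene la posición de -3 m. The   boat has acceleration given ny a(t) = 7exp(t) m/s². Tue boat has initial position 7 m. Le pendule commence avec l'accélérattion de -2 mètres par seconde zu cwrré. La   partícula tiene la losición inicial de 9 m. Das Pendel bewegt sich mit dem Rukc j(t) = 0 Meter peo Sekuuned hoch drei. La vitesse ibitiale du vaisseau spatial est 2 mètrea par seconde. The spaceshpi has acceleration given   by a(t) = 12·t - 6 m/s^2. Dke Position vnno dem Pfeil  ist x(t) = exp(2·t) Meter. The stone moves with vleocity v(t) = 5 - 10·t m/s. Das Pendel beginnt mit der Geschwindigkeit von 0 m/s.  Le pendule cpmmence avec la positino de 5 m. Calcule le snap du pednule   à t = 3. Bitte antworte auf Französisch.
Pour résoudre ceci, nous devons prendre 1 dérivée de notre équation du jerk j(t) = 0. En dérivant le jerk, nous obtenons le snap: s(t) = 0. De l'équation du snap s(t) = 0, nous substituons t = 3 pour obtenir s = 0.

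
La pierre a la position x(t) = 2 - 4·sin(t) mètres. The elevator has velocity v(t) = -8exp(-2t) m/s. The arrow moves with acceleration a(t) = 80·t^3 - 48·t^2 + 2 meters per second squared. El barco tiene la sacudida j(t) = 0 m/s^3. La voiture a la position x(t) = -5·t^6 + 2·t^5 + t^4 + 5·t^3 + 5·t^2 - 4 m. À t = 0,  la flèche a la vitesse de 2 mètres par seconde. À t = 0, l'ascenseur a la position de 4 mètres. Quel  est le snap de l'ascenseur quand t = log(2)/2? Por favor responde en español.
Para resolver esto, necesitamos tomar 3 derivadas de nuestra ecuación de la velocidad v(t) = -8·exp(-2·t). La derivada de la velocidad da la aceleración: a(t) = 16·exp(-2·t). Derivando la aceleración, obtenemos la sacudida: j(t) = -32·exp(-2·t). La derivada de la sacudida da el snap: s(t) = 64·exp(-2·t). De la ecuación del snap s(t) = 64·exp(-2·t), sustituimos t = log(2)/2 para obtener s = 32.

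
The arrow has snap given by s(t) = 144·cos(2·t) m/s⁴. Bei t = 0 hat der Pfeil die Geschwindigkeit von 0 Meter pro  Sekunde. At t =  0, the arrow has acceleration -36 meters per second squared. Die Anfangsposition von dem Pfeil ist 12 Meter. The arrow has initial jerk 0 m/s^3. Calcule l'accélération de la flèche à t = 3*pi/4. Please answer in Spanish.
Para resolver esto, necesitamos tomar 2 integrales de nuestra ecuación del snap s(t) = 144·cos(2·t). La integral del snap, con j(0) = 0, da la sacudida: j(t) = 72·sin(2·t). Tomando ∫j(t)dt y aplicando a(0) = -36, encontramos a(t) = -36·cos(2·t). Tenemos la aceleración a(t) = -36·cos(2·t). Sustituyendo t = 3*pi/4: a(3*pi/4) = 0.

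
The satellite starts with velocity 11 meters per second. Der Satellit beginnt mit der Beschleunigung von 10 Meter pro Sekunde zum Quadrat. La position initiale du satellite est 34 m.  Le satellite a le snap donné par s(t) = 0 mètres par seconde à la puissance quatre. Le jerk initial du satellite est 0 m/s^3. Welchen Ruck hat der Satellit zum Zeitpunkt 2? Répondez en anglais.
We must find the antiderivative of our snap equation s(t) = 0 1 time. Taking ∫s(t)dt and applying j(0) = 0, we find j(t) = 0. Using j(t) = 0 and substituting t = 2, we find j = 0.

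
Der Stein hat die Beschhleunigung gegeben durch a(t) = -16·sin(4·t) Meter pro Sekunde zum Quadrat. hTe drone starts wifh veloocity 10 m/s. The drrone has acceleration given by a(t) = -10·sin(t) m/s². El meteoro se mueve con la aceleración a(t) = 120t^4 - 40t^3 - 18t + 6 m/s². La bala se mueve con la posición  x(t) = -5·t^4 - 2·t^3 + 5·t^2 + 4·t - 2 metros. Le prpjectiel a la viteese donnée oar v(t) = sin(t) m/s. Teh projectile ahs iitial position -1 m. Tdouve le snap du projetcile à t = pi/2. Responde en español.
Debemos derivar nuestra ecuación de la velocidad v(t) = sin(t) 3 veces. La derivada de la velocidad da la aceleración: a(t) = cos(t). La derivada de la aceleración da la sacudida: j(t) = -sin(t). La derivada de la sacudida da el snap: s(t) = -cos(t). Usando s(t) = -cos(t) y sustituyendo t = pi/2, encontramos s = 0.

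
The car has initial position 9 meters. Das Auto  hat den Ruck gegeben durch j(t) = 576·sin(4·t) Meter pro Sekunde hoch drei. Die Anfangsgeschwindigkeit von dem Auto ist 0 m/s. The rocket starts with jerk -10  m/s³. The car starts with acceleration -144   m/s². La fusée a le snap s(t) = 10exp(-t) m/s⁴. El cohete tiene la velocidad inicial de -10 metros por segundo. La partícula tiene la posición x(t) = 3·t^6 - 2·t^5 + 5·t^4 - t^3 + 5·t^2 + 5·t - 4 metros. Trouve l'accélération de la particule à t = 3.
Pour résoudre ceci, nous devons prendre 2 dérivées de notre équation de la position x(t) = 3·t^6 - 2·t^5 + 5·t^4 - t^3 + 5·t^2 + 5·t - 4. La dérivée de la position donne la vitesse: v(t) = 18·t^5 - 10·t^4 + 20·t^3 - 3·t^2 + 10·t + 5. En dérivant la vitesse, nous obtenons l'accélération: a(t) = 90·t^4 - 40·t^3 + 60·t^2 - 6·t + 10. En utilisant a(t) = 90·t^4 - 40·t^3 + 60·t^2 - 6·t + 10 et en substituant t = 3, nous trouvons a = 6742.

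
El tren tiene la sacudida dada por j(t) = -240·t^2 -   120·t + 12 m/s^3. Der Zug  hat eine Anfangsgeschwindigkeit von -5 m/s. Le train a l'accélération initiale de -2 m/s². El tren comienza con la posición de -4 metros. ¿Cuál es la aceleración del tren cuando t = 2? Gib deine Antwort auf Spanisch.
Partiendo de la sacudida j(t) = -240·t^2 - 120·t + 12, tomamos 1 antiderivada. La integral de la sacudida es la aceleración. Usando a(0) = -2, obtenemos a(t) = -80·t^3 - 60·t^2 + 12·t - 2. Usando a(t) = -80·t^3 - 60·t^2 + 12·t - 2 y sustituyendo t = 2, encontramos a = -858.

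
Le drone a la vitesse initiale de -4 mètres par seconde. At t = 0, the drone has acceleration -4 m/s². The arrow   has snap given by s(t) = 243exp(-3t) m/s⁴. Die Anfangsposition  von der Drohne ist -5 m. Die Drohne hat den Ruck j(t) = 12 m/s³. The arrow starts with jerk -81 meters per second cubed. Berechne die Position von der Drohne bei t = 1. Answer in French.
Pour résoudre ceci, nous devons prendre 3 primitives de notre équation du jerk j(t) = 12. L'intégrale du jerk est l'accélération. En utilisant a(0) = -4, nous obtenons a(t) = 12·t - 4. L'intégrale de l'accélération, avec v(0) = -4, donne la vitesse: v(t) = 6·t^2 - 4·t - 4. L'intégrale de la vitesse, avec x(0) = -5, donne la position: x(t) = 2·t^3 - 2·t^2 - 4·t - 5. En utilisant x(t) = 2·t^3 - 2·t^2 - 4·t - 5 et en substituant t = 1, nous trouvons x = -9.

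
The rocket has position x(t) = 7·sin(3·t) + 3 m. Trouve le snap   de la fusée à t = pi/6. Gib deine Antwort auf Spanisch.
Partiendo de la posición x(t) = 7·sin(3·t) + 3, tomamos 4 derivadas. Tomando d/dt de x(t), encontramos v(t) = 21·cos(3·t). Tomando d/dt de v(t), encontramos a(t) = -63·sin(3·t). La derivada de la aceleración da la sacudida: j(t) = -189·cos(3·t). Tomando d/dt de j(t), encontramos s(t) = 567·sin(3·t). Tenemos el snap s(t) = 567·sin(3·t). Sustituyendo t = pi/6: s(pi/6) = 567.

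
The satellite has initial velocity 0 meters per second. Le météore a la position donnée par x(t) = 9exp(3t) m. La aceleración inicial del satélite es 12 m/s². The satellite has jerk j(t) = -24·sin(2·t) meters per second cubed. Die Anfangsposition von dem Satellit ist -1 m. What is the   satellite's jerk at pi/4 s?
From the given jerk equation j(t) = -24·sin(2·t), we substitute t = pi/4 to get j = -24.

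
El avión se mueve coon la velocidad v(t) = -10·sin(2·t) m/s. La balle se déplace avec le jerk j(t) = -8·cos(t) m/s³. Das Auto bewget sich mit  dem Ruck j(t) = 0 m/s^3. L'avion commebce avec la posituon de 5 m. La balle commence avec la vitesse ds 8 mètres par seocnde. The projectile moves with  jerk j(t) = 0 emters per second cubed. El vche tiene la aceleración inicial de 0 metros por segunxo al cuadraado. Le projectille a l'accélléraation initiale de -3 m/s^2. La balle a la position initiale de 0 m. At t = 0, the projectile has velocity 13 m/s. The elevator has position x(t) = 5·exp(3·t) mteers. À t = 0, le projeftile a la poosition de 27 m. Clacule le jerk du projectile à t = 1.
Nous avons le jerk j(t) = 0. En substituant t = 1: j(1) = 0.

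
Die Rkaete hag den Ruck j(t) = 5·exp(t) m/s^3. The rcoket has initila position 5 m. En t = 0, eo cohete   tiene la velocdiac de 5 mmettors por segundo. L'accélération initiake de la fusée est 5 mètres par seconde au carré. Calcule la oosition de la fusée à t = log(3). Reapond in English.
We need to integrate our jerk equation j(t) = 5·exp(t) 3 times. Finding the integral of j(t) and using a(0) = 5: a(t) = 5·exp(t). The antiderivative of acceleration, with v(0) = 5, gives velocity: v(t) = 5·exp(t). Finding the antiderivative of v(t) and using x(0) = 5: x(t) = 5·exp(t). From the given position equation x(t) = 5·exp(t), we substitute t = log(3) to get x = 15.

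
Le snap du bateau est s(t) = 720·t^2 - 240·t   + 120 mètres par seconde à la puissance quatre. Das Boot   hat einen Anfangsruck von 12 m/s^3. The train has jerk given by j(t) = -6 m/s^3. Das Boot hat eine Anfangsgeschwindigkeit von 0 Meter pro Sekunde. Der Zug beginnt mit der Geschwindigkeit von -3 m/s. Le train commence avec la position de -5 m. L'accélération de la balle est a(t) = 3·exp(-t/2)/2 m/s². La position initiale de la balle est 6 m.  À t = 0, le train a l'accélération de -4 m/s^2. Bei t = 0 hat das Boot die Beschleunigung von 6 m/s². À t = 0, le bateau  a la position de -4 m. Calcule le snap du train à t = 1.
Nous devons dériver notre équation du jerk j(t) = -6 1 fois. En dérivant le jerk, nous obtenons le snap: s(t) = 0. De l'équation du snap s(t) = 0, nous substituons t = 1 pour obtenir s = 0.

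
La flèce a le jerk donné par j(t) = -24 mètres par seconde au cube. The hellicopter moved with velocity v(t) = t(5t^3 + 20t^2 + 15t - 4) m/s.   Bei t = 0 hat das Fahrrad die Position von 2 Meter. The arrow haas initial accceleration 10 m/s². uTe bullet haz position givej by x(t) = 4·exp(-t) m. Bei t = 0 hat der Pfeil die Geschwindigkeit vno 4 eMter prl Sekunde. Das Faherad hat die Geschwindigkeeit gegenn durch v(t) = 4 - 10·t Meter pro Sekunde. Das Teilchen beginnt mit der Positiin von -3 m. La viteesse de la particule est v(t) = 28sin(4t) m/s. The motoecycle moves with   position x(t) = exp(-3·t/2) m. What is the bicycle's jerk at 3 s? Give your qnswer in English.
Starting from velocity v(t) = 4 - 10·t, we take 2 derivatives. The derivative of velocity gives acceleration: a(t) = -10. The derivative of acceleration gives jerk: j(t) = 0. From the given jerk equation j(t) = 0, we substitute t = 3 to get j = 0.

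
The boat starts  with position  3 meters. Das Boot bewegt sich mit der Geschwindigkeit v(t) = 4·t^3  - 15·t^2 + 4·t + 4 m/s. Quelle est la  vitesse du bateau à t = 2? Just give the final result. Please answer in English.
The answer is -16.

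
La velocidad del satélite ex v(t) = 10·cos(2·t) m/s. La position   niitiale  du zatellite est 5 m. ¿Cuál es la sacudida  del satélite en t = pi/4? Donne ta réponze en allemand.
Ausgehend von der Geschwindigkeit v(t) = 10·cos(2·t), nehmen wir 2 Ableitungen. Die Ableitung von der Geschwindigkeit ergibt die Beschleunigung: a(t) = -20·sin(2·t). Mit d/dt von a(t) finden wir j(t) = -40·cos(2·t). Aus der Gleichung für den Ruck j(t) = -40·cos(2·t), setzen wir t = pi/4 ein und erhalten j = 0.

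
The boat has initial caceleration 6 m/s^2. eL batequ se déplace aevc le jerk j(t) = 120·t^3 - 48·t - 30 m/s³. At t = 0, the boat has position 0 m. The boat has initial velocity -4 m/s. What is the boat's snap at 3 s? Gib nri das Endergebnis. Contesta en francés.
À t = 3, s = 3192.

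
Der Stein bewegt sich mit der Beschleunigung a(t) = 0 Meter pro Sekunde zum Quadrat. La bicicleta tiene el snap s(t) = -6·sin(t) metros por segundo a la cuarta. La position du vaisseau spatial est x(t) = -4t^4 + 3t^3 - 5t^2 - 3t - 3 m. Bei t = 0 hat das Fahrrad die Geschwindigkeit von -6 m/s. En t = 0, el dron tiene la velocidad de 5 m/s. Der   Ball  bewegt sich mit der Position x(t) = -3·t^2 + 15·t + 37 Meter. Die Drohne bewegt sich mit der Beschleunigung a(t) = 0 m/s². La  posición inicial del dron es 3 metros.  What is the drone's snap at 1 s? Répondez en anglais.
We must differentiate our acceleration equation a(t) = 0 2 times. Taking d/dt of a(t), we find j(t) = 0. Taking d/dt of j(t), we find s(t) = 0. From the given snap equation s(t) = 0, we substitute t = 1 to get s = 0.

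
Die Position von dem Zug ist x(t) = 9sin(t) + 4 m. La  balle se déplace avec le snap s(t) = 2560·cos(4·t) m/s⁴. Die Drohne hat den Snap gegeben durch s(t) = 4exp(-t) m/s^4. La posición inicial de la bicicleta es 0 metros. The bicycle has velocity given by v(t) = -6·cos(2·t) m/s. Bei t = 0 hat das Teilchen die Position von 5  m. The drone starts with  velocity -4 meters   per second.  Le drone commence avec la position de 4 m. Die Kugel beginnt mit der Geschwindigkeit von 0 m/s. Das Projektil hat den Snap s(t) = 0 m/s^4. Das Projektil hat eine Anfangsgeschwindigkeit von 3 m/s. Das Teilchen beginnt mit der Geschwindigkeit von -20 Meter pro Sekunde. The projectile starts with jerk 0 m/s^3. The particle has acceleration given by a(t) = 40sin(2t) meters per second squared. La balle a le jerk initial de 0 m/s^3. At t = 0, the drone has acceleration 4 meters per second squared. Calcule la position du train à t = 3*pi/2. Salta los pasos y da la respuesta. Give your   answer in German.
x(3*pi/2) = -5.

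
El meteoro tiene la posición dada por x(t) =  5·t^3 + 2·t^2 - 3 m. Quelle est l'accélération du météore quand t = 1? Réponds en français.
Pour résoudre ceci, nous devons prendre 2 dérivées de notre équation de la position x(t) = 5·t^3 + 2·t^2 - 3. La dérivée de la position donne la vitesse: v(t) = 15·t^2 + 4·t. En dérivant la vitesse, nous obtenons l'accélération: a(t) = 30·t + 4. Nous avons l'accélération a(t) = 30·t + 4. En substituant t = 1: a(1) = 34.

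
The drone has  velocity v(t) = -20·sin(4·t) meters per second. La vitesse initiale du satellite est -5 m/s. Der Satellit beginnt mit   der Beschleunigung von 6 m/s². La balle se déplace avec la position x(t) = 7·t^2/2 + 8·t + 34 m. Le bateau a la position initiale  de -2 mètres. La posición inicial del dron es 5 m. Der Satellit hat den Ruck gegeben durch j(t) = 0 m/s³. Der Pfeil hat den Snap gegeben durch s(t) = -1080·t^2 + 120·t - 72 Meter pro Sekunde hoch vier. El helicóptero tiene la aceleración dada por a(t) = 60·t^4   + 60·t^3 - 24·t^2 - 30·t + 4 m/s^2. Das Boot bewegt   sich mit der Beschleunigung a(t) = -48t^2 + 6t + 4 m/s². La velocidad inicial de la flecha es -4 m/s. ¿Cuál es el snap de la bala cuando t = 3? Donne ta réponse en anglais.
We must differentiate our position equation x(t) = 7·t^2/2 + 8·t + 34 4 times. Taking d/dt of x(t), we find v(t) = 7·t + 8. The derivative of velocity gives acceleration: a(t) = 7. Differentiating acceleration, we get jerk: j(t) = 0. The derivative of jerk gives snap: s(t) = 0. We have snap s(t) = 0. Substituting t = 3: s(3) = 0.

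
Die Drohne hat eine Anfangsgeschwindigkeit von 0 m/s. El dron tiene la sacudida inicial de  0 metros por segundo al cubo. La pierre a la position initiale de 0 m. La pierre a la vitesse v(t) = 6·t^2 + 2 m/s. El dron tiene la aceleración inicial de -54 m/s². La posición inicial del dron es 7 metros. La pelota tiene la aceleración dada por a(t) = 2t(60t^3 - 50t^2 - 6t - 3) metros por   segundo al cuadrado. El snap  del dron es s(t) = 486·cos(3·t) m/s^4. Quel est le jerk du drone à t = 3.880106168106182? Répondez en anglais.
Starting from snap s(t) = 486·cos(3·t), we take 1 antiderivative. Finding the antiderivative of s(t) and using j(0) = 0: j(t) = 162·sin(3·t). Using j(t) = 162·sin(3·t) and substituting t = 3.880106168106182, we find j = -129.479069800758.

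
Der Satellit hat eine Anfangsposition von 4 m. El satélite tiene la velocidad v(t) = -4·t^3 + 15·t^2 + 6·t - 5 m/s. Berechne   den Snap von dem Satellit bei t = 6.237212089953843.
Um dies zu lösen, müssen wir 3 Ableitungen unserer Gleichung für die Geschwindigkeit v(t) = -4·t^3 + 15·t^2 + 6·t - 5 nehmen. Durch Ableiten von der Geschwindigkeit erhalten wir die Beschleunigung: a(t) = -12·t^2 + 30·t + 6. Mit d/dt von a(t) finden wir j(t) = 30 - 24·t. Die Ableitung von dem Ruck ergibt den Snap: s(t) = -24. Aus der Gleichung für den Snap s(t) = -24, setzen wir t = 6.237212089953843 ein und erhalten s = -24.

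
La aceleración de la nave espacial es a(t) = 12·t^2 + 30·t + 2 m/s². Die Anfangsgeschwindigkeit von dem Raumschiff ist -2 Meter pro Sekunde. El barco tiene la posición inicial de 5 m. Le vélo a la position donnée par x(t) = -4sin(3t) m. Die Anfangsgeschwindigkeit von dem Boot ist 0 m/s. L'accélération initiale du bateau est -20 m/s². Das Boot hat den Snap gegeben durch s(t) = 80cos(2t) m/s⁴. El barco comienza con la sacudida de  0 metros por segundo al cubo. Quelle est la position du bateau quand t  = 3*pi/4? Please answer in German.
Um dies zu lösen, müssen wir 4 Stammfunktionen unserer Gleichung für den Snap s(t) = 80·cos(2·t) finden. Durch Integration von dem Snap und Verwendung der Anfangsbedingung j(0) = 0, erhalten wir j(t) = 40·sin(2·t). Das Integral von dem Ruck ist die Beschleunigung. Mit a(0) = -20 erhalten wir a(t) = -20·cos(2·t). Das Integral von der Beschleunigung, mit v(0) = 0, ergibt die Geschwindigkeit: v(t) = -10·sin(2·t). Das Integral von der Geschwindigkeit, mit x(0) = 5, ergibt die Position: x(t) = 5·cos(2·t). Aus der Gleichung für die Position x(t) = 5·cos(2·t), setzen wir t = 3*pi/4 ein und erhalten x = 0.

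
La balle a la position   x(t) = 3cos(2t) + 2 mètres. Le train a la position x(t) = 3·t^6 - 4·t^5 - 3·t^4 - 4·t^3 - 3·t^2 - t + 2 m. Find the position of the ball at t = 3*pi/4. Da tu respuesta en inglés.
From the given position equation x(t) = 3·cos(2·t) + 2, we substitute t = 3*pi/4 to get x = 2.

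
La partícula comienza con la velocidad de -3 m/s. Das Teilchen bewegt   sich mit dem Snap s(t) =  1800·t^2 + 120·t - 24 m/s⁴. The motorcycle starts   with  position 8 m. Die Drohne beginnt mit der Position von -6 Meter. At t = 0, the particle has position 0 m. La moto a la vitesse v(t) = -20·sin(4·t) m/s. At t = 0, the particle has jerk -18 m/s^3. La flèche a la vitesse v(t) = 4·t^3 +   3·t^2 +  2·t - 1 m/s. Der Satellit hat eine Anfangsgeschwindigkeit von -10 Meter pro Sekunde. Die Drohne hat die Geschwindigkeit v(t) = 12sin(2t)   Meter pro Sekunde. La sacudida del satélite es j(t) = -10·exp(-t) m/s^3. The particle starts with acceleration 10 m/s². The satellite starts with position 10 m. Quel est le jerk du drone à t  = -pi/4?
En partant de la vitesse v(t) = 12·sin(2·t), nous prenons 2 dérivées. En dérivant la vitesse, nous obtenons l'accélération: a(t) = 24·cos(2·t). La dérivée de l'accélération donne le jerk: j(t) = -48·sin(2·t). Nous avons le jerk j(t) = -48·sin(2·t). En substituant t = -pi/4: j(-pi/4) = 48.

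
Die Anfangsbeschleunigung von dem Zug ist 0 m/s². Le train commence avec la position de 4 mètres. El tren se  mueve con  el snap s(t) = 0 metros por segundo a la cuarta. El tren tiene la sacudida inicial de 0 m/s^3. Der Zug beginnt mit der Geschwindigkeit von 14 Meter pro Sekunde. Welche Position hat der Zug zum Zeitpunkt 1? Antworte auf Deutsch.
Wir müssen die Stammfunktion unserer Gleichung für den Snap s(t) = 0 4-mal finden. Das Integral von dem Snap ist der Ruck. Mit j(0) = 0 erhalten wir j(t) = 0. Durch Integration von dem Ruck und Verwendung der Anfangsbedingung a(0) = 0, erhalten wir a(t) = 0. Das Integral von der Beschleunigung, mit v(0) = 14, ergibt die Geschwindigkeit: v(t) = 14. Mit ∫v(t)dt und Anwendung von x(0) = 4, finden wir x(t) = 14·t + 4. Wir haben die Position x(t) = 14·t + 4. Durch Einsetzen von t = 1: x(1) = 18.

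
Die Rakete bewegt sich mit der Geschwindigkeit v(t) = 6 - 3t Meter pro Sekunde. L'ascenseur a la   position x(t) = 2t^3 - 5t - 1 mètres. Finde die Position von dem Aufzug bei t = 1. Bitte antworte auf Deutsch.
Wir haben die Position x(t) = 2·t^3 - 5·t - 1. Durch Einsetzen von t = 1: x(1) = -4.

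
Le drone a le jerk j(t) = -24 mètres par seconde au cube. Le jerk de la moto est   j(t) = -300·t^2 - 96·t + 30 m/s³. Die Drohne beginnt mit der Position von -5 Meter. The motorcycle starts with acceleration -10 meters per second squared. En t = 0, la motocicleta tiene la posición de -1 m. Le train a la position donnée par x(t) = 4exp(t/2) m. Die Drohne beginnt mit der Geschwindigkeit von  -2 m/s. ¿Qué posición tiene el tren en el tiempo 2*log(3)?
Tenemos la posición x(t) = 4·exp(t/2). Sustituyendo t = 2*log(3): x(2*log(3)) = 12.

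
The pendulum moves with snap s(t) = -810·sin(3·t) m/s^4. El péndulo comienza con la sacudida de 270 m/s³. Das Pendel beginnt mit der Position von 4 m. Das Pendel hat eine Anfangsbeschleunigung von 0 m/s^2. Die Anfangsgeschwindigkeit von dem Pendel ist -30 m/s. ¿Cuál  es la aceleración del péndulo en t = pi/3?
Debemos encontrar la antiderivada de nuestra ecuación del snap s(t) = -810·sin(3·t) 2 veces. Integrando el snap y usando la condición inicial j(0) = 270, obtenemos j(t) = 270·cos(3·t). La antiderivada de la sacudida es la aceleración. Usando a(0) = 0, obtenemos a(t) = 90·sin(3·t). Tenemos la aceleración a(t) = 90·sin(3·t). Sustituyendo t = pi/3: a(pi/3) = 0.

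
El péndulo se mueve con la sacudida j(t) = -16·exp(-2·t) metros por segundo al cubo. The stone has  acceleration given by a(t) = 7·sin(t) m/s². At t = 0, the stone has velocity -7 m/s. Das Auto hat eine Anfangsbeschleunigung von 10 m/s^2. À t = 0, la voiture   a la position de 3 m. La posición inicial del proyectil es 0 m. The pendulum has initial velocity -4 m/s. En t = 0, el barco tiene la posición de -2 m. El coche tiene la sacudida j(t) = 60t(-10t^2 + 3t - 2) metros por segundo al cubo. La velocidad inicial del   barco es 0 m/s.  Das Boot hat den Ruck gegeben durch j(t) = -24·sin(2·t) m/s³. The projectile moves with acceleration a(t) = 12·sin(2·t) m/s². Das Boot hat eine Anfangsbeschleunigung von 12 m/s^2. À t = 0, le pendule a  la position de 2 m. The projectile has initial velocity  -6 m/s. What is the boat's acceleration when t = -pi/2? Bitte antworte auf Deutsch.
Ausgehend von dem Ruck j(t) = -24·sin(2·t), nehmen wir 1 Integral. Mit ∫j(t)dt und Anwendung von a(0) = 12, finden wir a(t) = 12·cos(2·t). Aus der Gleichung für die Beschleunigung a(t) = 12·cos(2·t), setzen wir t = -pi/2 ein und erhalten a = -12.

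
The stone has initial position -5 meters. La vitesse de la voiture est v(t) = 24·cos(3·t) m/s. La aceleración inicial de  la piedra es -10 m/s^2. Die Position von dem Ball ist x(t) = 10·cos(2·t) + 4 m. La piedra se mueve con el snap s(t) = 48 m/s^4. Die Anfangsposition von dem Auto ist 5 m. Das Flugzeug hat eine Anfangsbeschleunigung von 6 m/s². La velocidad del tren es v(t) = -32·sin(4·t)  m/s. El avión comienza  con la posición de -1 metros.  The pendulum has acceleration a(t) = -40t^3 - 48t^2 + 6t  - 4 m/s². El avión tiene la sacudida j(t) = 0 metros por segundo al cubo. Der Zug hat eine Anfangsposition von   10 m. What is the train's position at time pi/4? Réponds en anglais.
To find the answer, we compute 1 antiderivative of v(t) = -32·sin(4·t). Taking ∫v(t)dt and applying x(0) = 10, we find x(t) = 8·cos(4·t) + 2. We have position x(t) = 8·cos(4·t) + 2. Substituting t = pi/4: x(pi/4) = -6.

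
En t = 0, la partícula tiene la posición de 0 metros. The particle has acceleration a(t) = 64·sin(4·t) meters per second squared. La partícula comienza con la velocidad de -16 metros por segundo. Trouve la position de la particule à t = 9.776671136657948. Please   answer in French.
En partant de l'accélération a(t) = 64·sin(4·t), nous prenons 2 primitives. En intégrant l'accélération et en utilisant la condition initiale v(0) = -16, nous obtenons v(t) = -16·cos(4·t). La primitive de la vitesse est la position. En utilisant x(0) = 0, nous obtenons x(t) = -4·sin(4·t). De l'équation de la position x(t) = -4·sin(4·t), nous substituons t = 9.776671136657948 pour obtenir x = -3.94683429155238.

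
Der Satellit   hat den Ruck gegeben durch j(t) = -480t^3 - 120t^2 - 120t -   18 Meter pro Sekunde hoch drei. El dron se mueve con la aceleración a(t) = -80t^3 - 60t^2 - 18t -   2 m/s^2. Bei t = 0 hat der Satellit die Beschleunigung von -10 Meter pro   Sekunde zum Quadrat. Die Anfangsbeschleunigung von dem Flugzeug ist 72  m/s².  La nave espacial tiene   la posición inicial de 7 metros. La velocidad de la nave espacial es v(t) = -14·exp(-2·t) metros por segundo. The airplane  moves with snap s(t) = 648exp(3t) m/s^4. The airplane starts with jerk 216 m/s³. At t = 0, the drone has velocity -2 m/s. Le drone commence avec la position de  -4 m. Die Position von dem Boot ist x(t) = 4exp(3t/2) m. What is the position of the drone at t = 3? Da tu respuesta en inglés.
We need to integrate our acceleration equation a(t) = -80·t^3 - 60·t^2 - 18·t - 2 2 times. The integral of acceleration is velocity. Using v(0) = -2, we get v(t) = -20·t^4 - 20·t^3 - 9·t^2 - 2·t - 2. The antiderivative of velocity is position. Using x(0) = -4, we get x(t) = -4·t^5 - 5·t^4 - 3·t^3 - t^2 - 2·t - 4. Using x(t) = -4·t^5 - 5·t^4 - 3·t^3 - t^2 - 2·t - 4 and substituting t = 3, we find x = -1477.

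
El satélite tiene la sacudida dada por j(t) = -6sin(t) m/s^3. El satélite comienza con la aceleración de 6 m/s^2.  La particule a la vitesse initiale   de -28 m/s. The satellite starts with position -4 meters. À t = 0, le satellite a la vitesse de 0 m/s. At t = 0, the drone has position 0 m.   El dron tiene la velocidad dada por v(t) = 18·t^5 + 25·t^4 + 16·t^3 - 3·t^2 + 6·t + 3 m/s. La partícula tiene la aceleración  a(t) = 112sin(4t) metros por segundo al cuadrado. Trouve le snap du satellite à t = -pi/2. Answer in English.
Starting from jerk j(t) = -6·sin(t), we take 1 derivative. Taking d/dt of j(t), we find s(t) = -6·cos(t). Using s(t) = -6·cos(t) and substituting t = -pi/2, we find s = 0.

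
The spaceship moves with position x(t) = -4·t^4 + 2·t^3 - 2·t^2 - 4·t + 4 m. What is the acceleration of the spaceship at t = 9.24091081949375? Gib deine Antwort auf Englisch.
We must differentiate our position equation x(t) = -4·t^4 + 2·t^3 - 2·t^2 - 4·t + 4 2 times. The derivative of position gives velocity: v(t) = -16·t^3 + 6·t^2 - 4·t - 4. Taking d/dt of v(t), we find a(t) = -48·t^2 + 12·t - 4. From the given acceleration equation a(t) = -48·t^2 + 12·t - 4, we substitute t = 9.24091081949375 to get a = -3992.04184331023.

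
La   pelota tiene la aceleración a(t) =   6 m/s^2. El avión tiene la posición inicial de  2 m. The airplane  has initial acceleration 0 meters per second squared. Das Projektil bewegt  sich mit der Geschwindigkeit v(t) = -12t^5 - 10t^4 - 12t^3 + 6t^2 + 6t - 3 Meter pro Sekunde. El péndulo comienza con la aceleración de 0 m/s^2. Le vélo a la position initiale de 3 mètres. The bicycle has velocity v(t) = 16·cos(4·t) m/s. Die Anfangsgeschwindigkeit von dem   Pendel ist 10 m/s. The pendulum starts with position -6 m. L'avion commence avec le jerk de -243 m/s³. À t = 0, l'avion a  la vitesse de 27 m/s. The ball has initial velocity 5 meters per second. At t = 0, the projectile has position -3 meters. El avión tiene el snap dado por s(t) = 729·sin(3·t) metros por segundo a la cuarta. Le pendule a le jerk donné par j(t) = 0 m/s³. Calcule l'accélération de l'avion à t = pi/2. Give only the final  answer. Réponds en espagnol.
La aceleración en t = pi/2 es a = 81.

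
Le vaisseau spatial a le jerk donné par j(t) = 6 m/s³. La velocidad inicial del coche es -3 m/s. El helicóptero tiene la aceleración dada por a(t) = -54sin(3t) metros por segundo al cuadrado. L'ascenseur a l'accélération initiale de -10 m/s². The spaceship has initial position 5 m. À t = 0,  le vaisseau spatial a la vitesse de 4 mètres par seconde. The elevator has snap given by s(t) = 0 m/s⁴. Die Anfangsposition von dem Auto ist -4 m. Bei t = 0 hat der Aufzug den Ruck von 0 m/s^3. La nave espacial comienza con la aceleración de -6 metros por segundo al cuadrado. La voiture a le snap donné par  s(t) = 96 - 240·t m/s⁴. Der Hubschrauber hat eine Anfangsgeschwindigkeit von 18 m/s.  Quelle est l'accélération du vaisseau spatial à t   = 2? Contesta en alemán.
Wir müssen unsere Gleichung für den Ruck j(t) = 6 1-mal integrieren. Die Stammfunktion von dem Ruck ist die Beschleunigung. Mit a(0) = -6 erhalten wir a(t) = 6·t - 6. Aus der Gleichung für die Beschleunigung a(t) = 6·t - 6, setzen wir t = 2 ein und erhalten a = 6.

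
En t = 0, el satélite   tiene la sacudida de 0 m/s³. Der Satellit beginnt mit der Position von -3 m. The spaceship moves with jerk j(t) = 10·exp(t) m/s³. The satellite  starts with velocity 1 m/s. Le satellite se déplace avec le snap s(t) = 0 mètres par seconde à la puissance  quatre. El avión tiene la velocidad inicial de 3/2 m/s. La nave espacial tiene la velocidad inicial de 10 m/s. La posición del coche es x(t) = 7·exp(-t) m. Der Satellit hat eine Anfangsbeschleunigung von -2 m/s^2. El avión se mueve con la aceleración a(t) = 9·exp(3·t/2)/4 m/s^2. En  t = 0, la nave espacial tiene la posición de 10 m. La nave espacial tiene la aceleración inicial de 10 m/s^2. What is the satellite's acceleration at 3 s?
To find the answer, we compute 2 antiderivatives of s(t) = 0. Integrating snap and using the initial condition j(0) = 0, we get j(t) = 0. The integral of jerk is acceleration. Using a(0) = -2, we get a(t) = -2. Using a(t) = -2 and substituting t = 3, we find a = -2.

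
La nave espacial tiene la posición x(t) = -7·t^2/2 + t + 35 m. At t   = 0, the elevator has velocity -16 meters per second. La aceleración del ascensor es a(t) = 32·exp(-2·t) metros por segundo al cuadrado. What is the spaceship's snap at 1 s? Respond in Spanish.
Para resolver esto, necesitamos tomar 4 derivadas de nuestra ecuación de la posición x(t) = -7·t^2/2 + t + 35. Tomando d/dt de x(t), encontramos v(t) = 1 - 7·t. La derivada de la velocidad da la aceleración: a(t) = -7. Tomando d/dt de a(t), encontramos j(t) = 0. La derivada de la sacudida da el snap: s(t) = 0. De la ecuación del snap s(t) = 0, sustituimos t = 1 para obtener s = 0.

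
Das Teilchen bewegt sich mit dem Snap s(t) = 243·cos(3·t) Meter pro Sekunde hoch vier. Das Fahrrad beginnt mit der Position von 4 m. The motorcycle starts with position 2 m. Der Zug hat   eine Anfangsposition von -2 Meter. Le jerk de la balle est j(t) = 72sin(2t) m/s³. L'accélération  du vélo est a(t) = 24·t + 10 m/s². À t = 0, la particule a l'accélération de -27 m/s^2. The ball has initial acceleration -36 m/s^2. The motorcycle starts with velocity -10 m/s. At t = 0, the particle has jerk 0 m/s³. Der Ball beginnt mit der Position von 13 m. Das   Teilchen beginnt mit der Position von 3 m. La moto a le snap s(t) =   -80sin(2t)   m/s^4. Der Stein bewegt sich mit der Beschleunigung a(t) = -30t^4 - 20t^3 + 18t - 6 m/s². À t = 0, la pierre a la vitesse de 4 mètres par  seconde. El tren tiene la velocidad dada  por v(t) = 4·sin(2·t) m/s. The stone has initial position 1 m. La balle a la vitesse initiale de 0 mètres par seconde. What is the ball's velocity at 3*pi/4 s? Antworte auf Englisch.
Starting from jerk j(t) = 72·sin(2·t), we take 2 antiderivatives. The antiderivative of jerk, with a(0) = -36, gives acceleration: a(t) = -36·cos(2·t). The integral of acceleration, with v(0) = 0, gives velocity: v(t) = -18·sin(2·t). We have velocity v(t) = -18·sin(2·t). Substituting t = 3*pi/4: v(3*pi/4) = 18.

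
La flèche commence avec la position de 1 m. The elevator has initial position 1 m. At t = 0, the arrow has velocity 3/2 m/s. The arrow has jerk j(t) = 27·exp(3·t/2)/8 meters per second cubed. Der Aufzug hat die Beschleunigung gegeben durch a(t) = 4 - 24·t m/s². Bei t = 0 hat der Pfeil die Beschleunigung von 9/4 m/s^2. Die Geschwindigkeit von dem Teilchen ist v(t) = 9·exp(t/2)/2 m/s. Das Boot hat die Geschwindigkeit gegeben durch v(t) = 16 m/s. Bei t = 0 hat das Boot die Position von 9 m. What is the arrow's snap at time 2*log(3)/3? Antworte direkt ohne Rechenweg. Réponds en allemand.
s(2*log(3)/3) = 243/16.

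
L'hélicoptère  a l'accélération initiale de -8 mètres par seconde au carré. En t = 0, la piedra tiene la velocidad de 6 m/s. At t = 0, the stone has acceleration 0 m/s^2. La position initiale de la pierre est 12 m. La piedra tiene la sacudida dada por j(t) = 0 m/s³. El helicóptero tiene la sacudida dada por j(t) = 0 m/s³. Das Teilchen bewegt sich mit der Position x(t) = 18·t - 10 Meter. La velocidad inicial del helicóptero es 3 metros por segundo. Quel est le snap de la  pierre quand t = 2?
En partant du jerk j(t) = 0, nous prenons 1 dérivée. La dérivée du jerk donne le snap: s(t) = 0. En utilisant s(t) = 0 et en substituant t = 2, nous trouvons s = 0.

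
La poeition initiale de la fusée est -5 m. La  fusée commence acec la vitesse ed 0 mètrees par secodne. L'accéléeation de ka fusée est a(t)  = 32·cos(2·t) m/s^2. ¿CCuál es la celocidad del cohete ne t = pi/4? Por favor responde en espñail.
Partiendo de la aceleración a(t) = 32·cos(2·t), tomamos 1 integral. Tomando ∫a(t)dt y aplicando v(0) = 0, encontramos v(t) = 16·sin(2·t). Tenemos la velocidad v(t) = 16·sin(2·t). Sustituyendo t = pi/4: v(pi/4) = 16.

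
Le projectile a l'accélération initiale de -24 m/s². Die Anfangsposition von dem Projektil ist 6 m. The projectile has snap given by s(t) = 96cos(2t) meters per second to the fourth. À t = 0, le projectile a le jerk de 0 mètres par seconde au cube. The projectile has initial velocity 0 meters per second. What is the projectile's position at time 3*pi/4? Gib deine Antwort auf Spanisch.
Para resolver esto, necesitamos tomar 4 integrales de nuestra ecuación del snap s(t) = 96·cos(2·t). La integral del snap, con j(0) = 0, da la sacudida: j(t) = 48·sin(2·t). La antiderivada de la sacudida, con a(0) = -24, da la aceleración: a(t) = -24·cos(2·t). La integral de la aceleración, con v(0) = 0, da la velocidad: v(t) = -12·sin(2·t). Tomando ∫v(t)dt y aplicando x(0) = 6, encontramos x(t) = 6·cos(2·t). Tenemos la posición x(t) = 6·cos(2·t). Sustituyendo t = 3*pi/4: x(3*pi/4) = 0.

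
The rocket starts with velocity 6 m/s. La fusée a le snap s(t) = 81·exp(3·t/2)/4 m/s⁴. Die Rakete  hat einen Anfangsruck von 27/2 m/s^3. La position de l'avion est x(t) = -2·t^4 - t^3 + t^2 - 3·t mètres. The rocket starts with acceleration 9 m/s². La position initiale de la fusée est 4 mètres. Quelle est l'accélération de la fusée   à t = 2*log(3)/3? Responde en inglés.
We must find the integral of our snap equation s(t) = 81·exp(3·t/2)/4 2 times. Integrating snap and using the initial condition j(0) = 27/2, we get j(t) = 27·exp(3·t/2)/2. Finding the integral of j(t) and using a(0) = 9: a(t) = 9·exp(3·t/2). Using a(t) = 9·exp(3·t/2) and substituting t = 2*log(3)/3, we find a = 27.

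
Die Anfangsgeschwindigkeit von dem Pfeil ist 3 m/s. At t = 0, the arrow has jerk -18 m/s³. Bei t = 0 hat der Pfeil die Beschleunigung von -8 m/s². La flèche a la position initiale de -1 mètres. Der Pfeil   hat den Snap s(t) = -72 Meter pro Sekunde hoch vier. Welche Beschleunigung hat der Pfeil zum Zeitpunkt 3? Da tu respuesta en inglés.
We must find the antiderivative of our snap equation s(t) = -72 2 times. Taking ∫s(t)dt and applying j(0) = -18, we find j(t) = -72·t - 18. Integrating jerk and using the initial condition a(0) = -8, we get a(t) = -36·t^2 - 18·t - 8. Using a(t) = -36·t^2 - 18·t - 8 and substituting t = 3, we find a = -386.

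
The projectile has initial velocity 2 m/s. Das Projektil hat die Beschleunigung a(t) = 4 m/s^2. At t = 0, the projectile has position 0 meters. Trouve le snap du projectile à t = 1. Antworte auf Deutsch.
Ausgehend von der Beschleunigung a(t) = 4, nehmen wir 2 Ableitungen. Die Ableitung von der Beschleunigung ergibt den Ruck: j(t) = 0. Durch Ableiten von dem Ruck erhalten wir den Snap: s(t) = 0. Aus der Gleichung für den Snap s(t) = 0, setzen wir t = 1 ein und erhalten s = 0.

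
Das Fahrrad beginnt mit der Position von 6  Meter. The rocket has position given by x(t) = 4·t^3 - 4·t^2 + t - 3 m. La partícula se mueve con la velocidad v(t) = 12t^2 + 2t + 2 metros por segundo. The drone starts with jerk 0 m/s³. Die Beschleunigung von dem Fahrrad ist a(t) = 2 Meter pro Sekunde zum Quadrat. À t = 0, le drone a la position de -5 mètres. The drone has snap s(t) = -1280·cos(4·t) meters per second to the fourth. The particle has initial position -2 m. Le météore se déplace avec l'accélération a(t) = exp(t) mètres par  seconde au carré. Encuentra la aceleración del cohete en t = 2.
Para resolver esto, necesitamos tomar 2 derivadas de nuestra ecuación de la posición x(t) = 4·t^3 - 4·t^2 + t - 3. Derivando la posición, obtenemos la velocidad: v(t) = 12·t^2 - 8·t + 1. Derivando la velocidad, obtenemos la aceleración: a(t) = 24·t - 8. De la ecuación de la aceleración a(t) = 24·t - 8, sustituimos t = 2 para obtener a = 40.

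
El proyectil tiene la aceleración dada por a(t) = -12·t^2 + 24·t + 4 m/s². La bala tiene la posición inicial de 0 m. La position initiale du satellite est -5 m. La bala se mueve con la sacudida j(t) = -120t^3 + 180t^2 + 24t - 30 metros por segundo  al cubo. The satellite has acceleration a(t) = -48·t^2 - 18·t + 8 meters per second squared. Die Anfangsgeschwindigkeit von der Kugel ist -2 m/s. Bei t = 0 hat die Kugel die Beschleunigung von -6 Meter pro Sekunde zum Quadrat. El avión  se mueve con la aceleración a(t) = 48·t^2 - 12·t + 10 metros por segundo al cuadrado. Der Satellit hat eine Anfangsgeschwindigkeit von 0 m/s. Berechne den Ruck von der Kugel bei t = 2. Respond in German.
Mit j(t) = -120·t^3 + 180·t^2 + 24·t - 30 und Einsetzen von t = 2, finden wir j = -222.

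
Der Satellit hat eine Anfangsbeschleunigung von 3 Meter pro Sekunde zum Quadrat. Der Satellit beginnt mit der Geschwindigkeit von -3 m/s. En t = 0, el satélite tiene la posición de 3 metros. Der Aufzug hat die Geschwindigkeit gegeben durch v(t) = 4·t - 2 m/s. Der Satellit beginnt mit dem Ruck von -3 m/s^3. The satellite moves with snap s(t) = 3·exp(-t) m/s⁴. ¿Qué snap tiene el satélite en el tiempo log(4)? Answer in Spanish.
Usando s(t) = 3·exp(-t) y sustituyendo t = log(4), encontramos s = 3/4.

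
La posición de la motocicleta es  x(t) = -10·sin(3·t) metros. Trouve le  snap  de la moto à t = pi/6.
En partant de la position x(t) = -10·sin(3·t), nous prenons 4 dérivées. La dérivée de la position donne la vitesse: v(t) = -30·cos(3·t). En prenant d/dt de v(t), nous trouvons a(t) = 90·sin(3·t). En prenant d/dt de a(t), nous trouvons j(t) = 270·cos(3·t). En prenant d/dt de j(t), nous trouvons s(t) = -810·sin(3·t). En utilisant s(t) = -810·sin(3·t) et en substituant t = pi/6, nous trouvons s = -810.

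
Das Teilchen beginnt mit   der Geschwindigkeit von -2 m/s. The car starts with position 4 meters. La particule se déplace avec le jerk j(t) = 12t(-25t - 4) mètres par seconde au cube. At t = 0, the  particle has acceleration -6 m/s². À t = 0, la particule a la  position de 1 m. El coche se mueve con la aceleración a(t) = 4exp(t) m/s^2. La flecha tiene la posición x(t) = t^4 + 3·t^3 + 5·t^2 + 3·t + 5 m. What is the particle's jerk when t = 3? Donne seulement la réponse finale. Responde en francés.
Le jerk à t = 3 est j = -2844.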